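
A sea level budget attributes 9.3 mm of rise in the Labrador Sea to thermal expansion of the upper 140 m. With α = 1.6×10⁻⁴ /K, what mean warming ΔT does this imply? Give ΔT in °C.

ΔT = Δh/(αH) = 0.0093 / (1.6×10⁻⁴ × 140) ≈ 0.4152 °C

about 0.415 °C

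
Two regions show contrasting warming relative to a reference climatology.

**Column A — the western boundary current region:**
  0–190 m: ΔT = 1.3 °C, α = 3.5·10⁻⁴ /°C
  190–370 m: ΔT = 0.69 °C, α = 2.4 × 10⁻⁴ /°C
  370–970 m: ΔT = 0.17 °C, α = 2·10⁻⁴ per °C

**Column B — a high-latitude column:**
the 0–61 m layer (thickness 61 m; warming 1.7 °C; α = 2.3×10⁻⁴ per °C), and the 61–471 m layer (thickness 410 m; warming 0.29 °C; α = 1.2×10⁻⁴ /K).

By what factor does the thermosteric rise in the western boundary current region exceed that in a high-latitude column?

3.59

A 190 × 1.3 × 3.5×10⁻⁴ = 0.08645 m
A 190–370 m: 2.4×10⁻⁴ × 180 × 0.69 = 0.029808 m
A 600 × 2×10⁻⁴ × 0.17 = 0.02040 m
A total: 0.136658 m
B 0–61 m: 1.7 × 61 × 2.3×10⁻⁴ = 0.023851 m
B 410 × 0.29 × 1.2×10⁻⁴ = 0.014268 m
B total: 0.038119 m
Ratio: 0.136658 / 0.038119 ≈ 3.585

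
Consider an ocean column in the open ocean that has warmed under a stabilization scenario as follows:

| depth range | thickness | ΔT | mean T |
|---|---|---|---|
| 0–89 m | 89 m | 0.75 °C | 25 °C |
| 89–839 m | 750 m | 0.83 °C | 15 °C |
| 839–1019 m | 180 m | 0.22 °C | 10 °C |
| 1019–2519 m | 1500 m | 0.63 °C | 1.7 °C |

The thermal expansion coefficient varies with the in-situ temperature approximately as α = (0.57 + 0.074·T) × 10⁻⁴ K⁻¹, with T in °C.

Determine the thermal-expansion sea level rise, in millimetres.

Layer 1: α = (0.57 + 0.074×25)×10⁻⁴ = 2.42×10⁻⁴ K⁻¹
Layer 2: α = (0.57 + 0.074×15)×10⁻⁴ = 1.68×10⁻⁴ K⁻¹
Layer 3: α = (0.57 + 0.074×10)×10⁻⁴ = 1.31×10⁻⁴ K⁻¹
Layer 4: α = (0.57 + 0.074×1.7)×10⁻⁴ = 0.6958×10⁻⁴ K⁻¹
0–89 m: 89 × 0.75 × 2.42×10⁻⁴ = 0.0161535 m
Layer 2: 750 × 1.68×10⁻⁴ × 0.83 = 0.10458 m
839–1019 m: 0.22 × 180 × 1.31×10⁻⁴ = 0.0051876 m
1500 × 0.6958×10⁻⁴ × 0.63 = 0.0657531 m
Δh = 0.0161535 + 0.10458 + 0.0051876 + 0.0657531 = 0.1916742 m ≈ 190 mm

190 mm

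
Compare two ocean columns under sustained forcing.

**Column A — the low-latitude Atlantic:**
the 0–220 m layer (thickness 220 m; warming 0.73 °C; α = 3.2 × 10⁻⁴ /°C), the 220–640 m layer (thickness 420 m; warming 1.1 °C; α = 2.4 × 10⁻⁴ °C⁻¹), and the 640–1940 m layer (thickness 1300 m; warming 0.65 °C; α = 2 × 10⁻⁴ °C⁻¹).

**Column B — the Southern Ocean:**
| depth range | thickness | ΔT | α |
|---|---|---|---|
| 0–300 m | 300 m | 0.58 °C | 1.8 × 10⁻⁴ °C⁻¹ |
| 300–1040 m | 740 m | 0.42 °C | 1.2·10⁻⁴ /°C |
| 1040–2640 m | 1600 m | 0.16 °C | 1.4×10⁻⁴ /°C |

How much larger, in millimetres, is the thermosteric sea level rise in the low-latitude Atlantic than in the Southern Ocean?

230 mm larger

A 3.2×10⁻⁴ × 0.73 × 220 = 0.051392 m
A Layer 2: 2.4×10⁻⁴ × 1.1 × 420 = 0.11088 m
A 640–1940 m: 1300 × 2×10⁻⁴ × 0.65 = 0.16900 m
A total: 0.331272 m
B 0.58 × 300 × 1.8×10⁻⁴ = 0.03132 m
B 0.42 × 740 × 1.2×10⁻⁴ = 0.037296 m
B 1040–2640 m: 0.16 × 1600 × 1.4×10⁻⁴ = 0.03584 m
B total: 0.104456 m
Difference: 0.331272 − 0.104456 = 0.226816 m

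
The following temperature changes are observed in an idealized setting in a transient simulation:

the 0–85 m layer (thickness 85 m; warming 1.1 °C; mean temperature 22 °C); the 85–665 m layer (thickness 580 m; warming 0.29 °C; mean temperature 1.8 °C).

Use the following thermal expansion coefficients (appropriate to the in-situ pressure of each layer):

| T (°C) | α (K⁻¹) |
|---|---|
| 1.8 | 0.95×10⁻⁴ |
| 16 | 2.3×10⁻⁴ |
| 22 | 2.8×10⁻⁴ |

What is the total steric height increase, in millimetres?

42.2 mm of thermosteric rise

Layer 1 at 22 °C → α = 2.8×10⁻⁴ K⁻¹
Layer 2 at 1.8 °C → α = 0.95×10⁻⁴ K⁻¹
0–85 m: 1.1 × 2.8×10⁻⁴ × 85 = 0.02618 m
Layer 2: 580 × 0.95×10⁻⁴ × 0.29 = 0.015979 m
Δh = 0.02618 + 0.015979 = 0.042159 m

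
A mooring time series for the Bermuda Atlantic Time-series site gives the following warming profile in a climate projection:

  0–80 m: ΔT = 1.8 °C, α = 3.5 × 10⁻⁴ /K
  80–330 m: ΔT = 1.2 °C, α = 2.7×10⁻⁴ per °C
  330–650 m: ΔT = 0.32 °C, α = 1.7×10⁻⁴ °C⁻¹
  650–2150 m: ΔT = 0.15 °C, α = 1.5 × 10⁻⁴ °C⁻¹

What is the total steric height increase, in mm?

80 × 1.8 × 3.5×10⁻⁴ = 0.05040 m
250 × 2.7×10⁻⁴ × 1.2 = 0.08100 m
Layer 3: 0.32 × 1.7×10⁻⁴ × 320 = 0.017408 m
Layer 4: 0.15 × 1.5×10⁻⁴ × 1500 = 0.03375 m
Δh = 0.05040 + 0.08100 + 0.017408 + 0.03375 = 0.182558 m

183 mm of thermosteric rise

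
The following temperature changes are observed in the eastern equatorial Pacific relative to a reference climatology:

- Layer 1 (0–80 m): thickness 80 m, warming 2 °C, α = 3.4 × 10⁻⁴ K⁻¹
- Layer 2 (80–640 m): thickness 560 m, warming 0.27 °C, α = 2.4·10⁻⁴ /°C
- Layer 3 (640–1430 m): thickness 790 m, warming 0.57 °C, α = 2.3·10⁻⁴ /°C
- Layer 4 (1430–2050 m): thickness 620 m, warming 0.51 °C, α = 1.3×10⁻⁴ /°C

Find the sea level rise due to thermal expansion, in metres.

0–80 m: 2 × 3.4×10⁻⁴ × 80 = 0.05440 m
80–640 m: 2.4×10⁻⁴ × 560 × 0.27 = 0.036288 m
640–1430 m: 0.57 × 790 × 2.3×10⁻⁴ = 0.103569 m
1.3×10⁻⁴ × 0.51 × 620 = 0.041106 m
Δh = 0.05440 + 0.036288 + 0.103569 + 0.041106 = 0.235363 m ≈ 0.24 m

0.24 m of thermosteric rise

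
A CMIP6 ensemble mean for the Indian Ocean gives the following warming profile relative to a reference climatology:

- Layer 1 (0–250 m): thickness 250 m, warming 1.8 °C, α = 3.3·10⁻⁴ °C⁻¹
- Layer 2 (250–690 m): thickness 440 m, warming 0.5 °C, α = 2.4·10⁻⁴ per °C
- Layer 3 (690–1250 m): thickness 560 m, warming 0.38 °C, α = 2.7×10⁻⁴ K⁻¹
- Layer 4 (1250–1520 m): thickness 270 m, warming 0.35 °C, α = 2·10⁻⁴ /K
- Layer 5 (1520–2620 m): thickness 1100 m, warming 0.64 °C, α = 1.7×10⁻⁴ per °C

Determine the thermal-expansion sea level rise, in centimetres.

39.7 cm

Layer 1: 250 × 3.3×10⁻⁴ × 1.8 = 0.14850 m
250–690 m: 440 × 0.5 × 2.4×10⁻⁴ = 0.05280 m
0.38 × 2.7×10⁻⁴ × 560 = 0.057456 m
1250–1520 m: 270 × 2×10⁻⁴ × 0.35 = 0.01890 m
1520–2620 m: 0.64 × 1.7×10⁻⁴ × 1100 = 0.11968 m
Δh = 0.14850 + 0.05280 + 0.057456 + 0.01890 + 0.11968 = 0.397336 m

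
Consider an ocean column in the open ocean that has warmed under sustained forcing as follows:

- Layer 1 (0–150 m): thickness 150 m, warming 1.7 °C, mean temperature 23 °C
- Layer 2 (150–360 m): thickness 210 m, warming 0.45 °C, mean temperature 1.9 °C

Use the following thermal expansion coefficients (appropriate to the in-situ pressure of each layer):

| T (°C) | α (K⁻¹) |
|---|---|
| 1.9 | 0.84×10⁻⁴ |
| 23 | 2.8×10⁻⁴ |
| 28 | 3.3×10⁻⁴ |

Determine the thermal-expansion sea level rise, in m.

Layer 1 at 23 °C → α = 2.8×10⁻⁴ K⁻¹
Layer 2 at 1.9 °C → α = 0.84×10⁻⁴ K⁻¹
1.7 × 2.8×10⁻⁴ × 150 = 0.07140 m
Layer 2: 0.84×10⁻⁴ × 210 × 0.45 = 0.007938 m
Δh = 0.07140 + 0.007938 = 0.079338 m ≈ 0.0793 m

Δh ≈ 0.0793 m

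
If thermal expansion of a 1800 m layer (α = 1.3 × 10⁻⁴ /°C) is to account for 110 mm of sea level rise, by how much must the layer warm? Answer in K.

0.47 K

ΔT = Δh/(αH) = 0.11 / (1.3×10⁻⁴ × 1800) ≈ 0.4701 K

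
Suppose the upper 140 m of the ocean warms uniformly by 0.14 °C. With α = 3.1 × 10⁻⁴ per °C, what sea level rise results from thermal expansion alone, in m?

Δh = αΔT·H = 3.1×10⁻⁴ × 0.14 × 140 = 0.006076 m

0.00608 m of thermosteric rise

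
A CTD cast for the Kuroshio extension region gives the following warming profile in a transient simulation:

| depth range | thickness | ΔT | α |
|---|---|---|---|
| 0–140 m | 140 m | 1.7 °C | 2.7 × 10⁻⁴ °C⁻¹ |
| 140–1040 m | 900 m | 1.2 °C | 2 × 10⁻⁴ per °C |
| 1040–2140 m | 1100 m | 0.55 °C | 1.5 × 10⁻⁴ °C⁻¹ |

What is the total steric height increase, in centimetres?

Layer 1: 140 × 2.7×10⁻⁴ × 1.7 = 0.06426 m
1.2 × 2×10⁻⁴ × 900 = 0.21600 m
1040–2140 m: 0.55 × 1100 × 1.5×10⁻⁴ = 0.09075 m
Δh = 0.06426 + 0.21600 + 0.09075 = 0.37101 m ≈ 37 cm

Δh = 37 cm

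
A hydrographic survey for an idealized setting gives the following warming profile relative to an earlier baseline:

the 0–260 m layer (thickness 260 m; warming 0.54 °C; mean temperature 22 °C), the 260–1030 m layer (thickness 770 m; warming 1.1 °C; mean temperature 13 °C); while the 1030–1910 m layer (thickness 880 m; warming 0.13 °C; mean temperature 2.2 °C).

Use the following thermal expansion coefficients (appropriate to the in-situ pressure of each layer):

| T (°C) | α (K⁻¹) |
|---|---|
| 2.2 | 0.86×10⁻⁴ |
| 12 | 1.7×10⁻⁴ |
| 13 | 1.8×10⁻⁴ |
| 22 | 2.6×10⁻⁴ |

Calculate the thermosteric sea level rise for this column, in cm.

19.9 cm of thermosteric rise

Layer 1 at 22 °C → α = 2.6×10⁻⁴ K⁻¹
Layer 2 at 13 °C → α = 1.8×10⁻⁴ K⁻¹
Layer 3 at 2.2 °C → α = 0.86×10⁻⁴ K⁻¹
0.54 × 2.6×10⁻⁴ × 260 = 0.036504 m
1.8×10⁻⁴ × 1.1 × 770 = 0.15246 m
Layer 3: 0.86×10⁻⁴ × 0.13 × 880 = 0.0098384 m
Δh = 0.036504 + 0.15246 + 0.0098384 = 0.1988024 m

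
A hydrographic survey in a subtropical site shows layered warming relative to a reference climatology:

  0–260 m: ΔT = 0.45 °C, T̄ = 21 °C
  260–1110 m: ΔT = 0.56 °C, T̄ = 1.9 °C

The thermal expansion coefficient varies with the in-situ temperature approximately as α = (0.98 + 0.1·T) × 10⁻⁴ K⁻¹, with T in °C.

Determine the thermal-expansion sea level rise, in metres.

Layer 1: α = (0.98 + 0.1×21)×10⁻⁴ = 3.08×10⁻⁴ K⁻¹
Layer 2: α = (0.98 + 0.1×1.9)×10⁻⁴ = 1.17×10⁻⁴ K⁻¹
Layer 1: 3.08×10⁻⁴ × 260 × 0.45 = 0.036036 m
Layer 2: 1.17×10⁻⁴ × 850 × 0.56 = 0.055692 m
Δh = 0.036036 + 0.055692 = 0.091728 m ≈ 0.092 m

Δh ≈ 0.092 m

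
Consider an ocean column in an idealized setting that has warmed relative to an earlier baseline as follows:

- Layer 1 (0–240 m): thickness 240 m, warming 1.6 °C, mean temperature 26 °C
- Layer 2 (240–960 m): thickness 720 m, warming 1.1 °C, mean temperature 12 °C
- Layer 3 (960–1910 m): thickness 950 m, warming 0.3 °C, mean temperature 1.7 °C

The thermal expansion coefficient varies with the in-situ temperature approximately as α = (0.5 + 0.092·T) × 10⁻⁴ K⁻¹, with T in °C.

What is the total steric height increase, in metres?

Layer 1: α = (0.5 + 0.092×26)×10⁻⁴ = 2.892×10⁻⁴ K⁻¹
Layer 2: α = (0.5 + 0.092×12)×10⁻⁴ = 1.604×10⁻⁴ K⁻¹
Layer 3: α = (0.5 + 0.092×1.7)×10⁻⁴ = 0.6564×10⁻⁴ K⁻¹
0–240 m: 240 × 2.892×10⁻⁴ × 1.6 = 0.1110528 m
1.1 × 1.604×10⁻⁴ × 720 = 0.1270368 m
950 × 0.6564×10⁻⁴ × 0.3 = 0.0187074 m
Δh = 0.1110528 + 0.1270368 + 0.0187074 = 0.256797 m ≈ 0.257 m

about 0.257 m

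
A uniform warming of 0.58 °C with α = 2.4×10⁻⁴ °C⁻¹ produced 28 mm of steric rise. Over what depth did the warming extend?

201 m

H = Δh/(αΔT) = 0.028 / (2.4×10⁻⁴ × 0.58) ≈ 201.1 m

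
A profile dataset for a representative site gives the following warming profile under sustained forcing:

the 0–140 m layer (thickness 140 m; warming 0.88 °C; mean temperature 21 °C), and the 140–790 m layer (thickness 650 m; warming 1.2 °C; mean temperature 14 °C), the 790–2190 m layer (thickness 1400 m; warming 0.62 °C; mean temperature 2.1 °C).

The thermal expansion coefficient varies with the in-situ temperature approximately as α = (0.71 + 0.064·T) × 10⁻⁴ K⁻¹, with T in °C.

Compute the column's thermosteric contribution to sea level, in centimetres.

22.4 cm

Layer 1: α = (0.71 + 0.064×21)×10⁻⁴ = 2.054×10⁻⁴ K⁻¹
Layer 2: α = (0.71 + 0.064×14)×10⁻⁴ = 1.606×10⁻⁴ K⁻¹
Layer 3: α = (0.71 + 0.064×2.1)×10⁻⁴ = 0.8444×10⁻⁴ K⁻¹
0–140 m: 0.88 × 2.054×10⁻⁴ × 140 = 0.02530528 m
Layer 2: 1.2 × 1.606×10⁻⁴ × 650 = 0.125268 m
Layer 3: 0.62 × 0.8444×10⁻⁴ × 1400 = 0.07329392 m
Δh = 0.02530528 + 0.125268 + 0.07329392 = 0.2238672 m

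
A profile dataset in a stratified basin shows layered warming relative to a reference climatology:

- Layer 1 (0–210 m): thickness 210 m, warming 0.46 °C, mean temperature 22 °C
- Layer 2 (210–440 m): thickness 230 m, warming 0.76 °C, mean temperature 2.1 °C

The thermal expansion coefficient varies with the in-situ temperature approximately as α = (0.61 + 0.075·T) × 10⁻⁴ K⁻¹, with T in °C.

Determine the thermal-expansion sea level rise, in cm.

Layer 1: α = (0.61 + 0.075×22)×10⁻⁴ = 2.26×10⁻⁴ K⁻¹
Layer 2: α = (0.61 + 0.075×2.1)×10⁻⁴ = 0.7675×10⁻⁴ K⁻¹
Layer 1: 210 × 2.26×10⁻⁴ × 0.46 = 0.0218316 m
Layer 2: 0.7675×10⁻⁴ × 230 × 0.76 = 0.0134159 m
Δh = 0.0218316 + 0.0134159 = 0.0352475 m

3.5 cm of thermosteric rise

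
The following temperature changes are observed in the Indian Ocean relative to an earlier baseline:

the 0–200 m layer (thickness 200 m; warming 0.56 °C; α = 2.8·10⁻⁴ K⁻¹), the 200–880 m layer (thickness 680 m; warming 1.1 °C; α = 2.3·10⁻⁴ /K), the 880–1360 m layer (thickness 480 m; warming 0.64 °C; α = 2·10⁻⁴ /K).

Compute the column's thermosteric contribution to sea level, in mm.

265 mm

Layer 1: 0.56 × 200 × 2.8×10⁻⁴ = 0.03136 m
680 × 2.3×10⁻⁴ × 1.1 = 0.17204 m
2×10⁻⁴ × 0.64 × 480 = 0.06144 m
Δh = 0.03136 + 0.17204 + 0.06144 = 0.26484 m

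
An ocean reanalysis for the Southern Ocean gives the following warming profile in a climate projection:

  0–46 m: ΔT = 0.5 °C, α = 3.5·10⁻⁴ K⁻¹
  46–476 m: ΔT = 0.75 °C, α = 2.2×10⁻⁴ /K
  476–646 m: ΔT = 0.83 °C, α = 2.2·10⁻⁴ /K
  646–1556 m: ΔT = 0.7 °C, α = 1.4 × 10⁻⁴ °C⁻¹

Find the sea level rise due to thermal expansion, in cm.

0–46 m: 46 × 3.5×10⁻⁴ × 0.5 = 0.00805 m
Layer 2: 2.2×10⁻⁴ × 0.75 × 430 = 0.07095 m
476–646 m: 0.83 × 170 × 2.2×10⁻⁴ = 0.031042 m
Layer 4: 1.4×10⁻⁴ × 910 × 0.7 = 0.08918 m
Δh = 0.00805 + 0.07095 + 0.031042 + 0.08918 = 0.199222 m

20 cm of thermosteric rise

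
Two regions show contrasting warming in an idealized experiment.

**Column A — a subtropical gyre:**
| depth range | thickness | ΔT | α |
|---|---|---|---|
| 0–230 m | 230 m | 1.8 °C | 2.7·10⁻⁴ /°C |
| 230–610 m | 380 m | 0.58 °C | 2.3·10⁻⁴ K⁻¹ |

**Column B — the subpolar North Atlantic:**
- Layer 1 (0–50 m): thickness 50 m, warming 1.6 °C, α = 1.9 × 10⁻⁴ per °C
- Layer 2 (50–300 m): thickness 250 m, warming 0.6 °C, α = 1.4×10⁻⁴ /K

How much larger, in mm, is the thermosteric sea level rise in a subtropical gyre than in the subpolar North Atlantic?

A 0–230 m: 2.7×10⁻⁴ × 1.8 × 230 = 0.11178 m
A Layer 2: 0.58 × 2.3×10⁻⁴ × 380 = 0.050692 m
A total: 0.162472 m
B 1.9×10⁻⁴ × 50 × 1.6 = 0.01520 m
B Layer 2: 250 × 0.6 × 1.4×10⁻⁴ = 0.02100 m
B total: 0.03620 m
Difference: 0.162472 − 0.03620 = 0.126272 m

Δh_A − Δh_B ≈ 126 mm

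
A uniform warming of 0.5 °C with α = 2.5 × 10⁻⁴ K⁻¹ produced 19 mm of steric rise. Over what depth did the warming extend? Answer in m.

H ≈ 152 m

H = Δh/(αΔT) = 0.019 / (2.5×10⁻⁴ × 0.5) = 152.0 m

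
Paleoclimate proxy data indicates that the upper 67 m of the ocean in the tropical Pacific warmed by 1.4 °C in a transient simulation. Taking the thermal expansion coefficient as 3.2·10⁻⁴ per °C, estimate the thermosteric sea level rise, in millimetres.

Δh = αΔT·H = 3.2×10⁻⁴ × 1.4 × 67 = 0.030016 m

Δh ≈ 30.0 mm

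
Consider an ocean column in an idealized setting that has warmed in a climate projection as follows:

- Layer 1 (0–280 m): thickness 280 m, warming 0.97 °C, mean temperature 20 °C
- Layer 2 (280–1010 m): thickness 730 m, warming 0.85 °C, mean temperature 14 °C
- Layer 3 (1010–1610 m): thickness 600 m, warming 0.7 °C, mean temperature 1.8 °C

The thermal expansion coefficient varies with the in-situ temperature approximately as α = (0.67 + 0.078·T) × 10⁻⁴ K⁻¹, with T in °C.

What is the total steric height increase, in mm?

200 mm

Layer 1: α = (0.67 + 0.078×20)×10⁻⁴ = 2.23×10⁻⁴ K⁻¹
Layer 2: α = (0.67 + 0.078×14)×10⁻⁴ = 1.762×10⁻⁴ K⁻¹
Layer 3: α = (0.67 + 0.078×1.8)×10⁻⁴ = 0.8104×10⁻⁴ K⁻¹
0–280 m: 2.23×10⁻⁴ × 280 × 0.97 = 0.0605668 m
280–1010 m: 0.85 × 1.762×10⁻⁴ × 730 = 0.1093321 m
0.7 × 0.8104×10⁻⁴ × 600 = 0.0340368 m
Δh = 0.0605668 + 0.1093321 + 0.0340368 = 0.2039357 m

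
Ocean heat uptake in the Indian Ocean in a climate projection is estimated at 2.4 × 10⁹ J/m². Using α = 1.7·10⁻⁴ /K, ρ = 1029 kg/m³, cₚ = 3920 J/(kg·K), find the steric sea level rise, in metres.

Δh = αQ/(ρcₚ) = 1.7×10⁻⁴ × 2.4×10⁹ / (1029 × 3920) ≈ 0.10115 m

0.101 m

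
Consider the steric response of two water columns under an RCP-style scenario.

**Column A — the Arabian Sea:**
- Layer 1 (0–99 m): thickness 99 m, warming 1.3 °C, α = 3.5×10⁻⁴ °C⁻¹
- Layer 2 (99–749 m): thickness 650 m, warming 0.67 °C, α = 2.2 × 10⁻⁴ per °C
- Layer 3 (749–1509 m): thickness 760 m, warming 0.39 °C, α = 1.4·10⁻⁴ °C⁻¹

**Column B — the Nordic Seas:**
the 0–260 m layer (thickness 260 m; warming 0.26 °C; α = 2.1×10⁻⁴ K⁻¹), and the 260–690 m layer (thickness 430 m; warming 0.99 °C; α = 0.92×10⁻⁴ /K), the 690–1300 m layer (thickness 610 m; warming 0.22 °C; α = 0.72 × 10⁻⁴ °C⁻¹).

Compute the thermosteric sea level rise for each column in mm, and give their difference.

A 99 × 3.5×10⁻⁴ × 1.3 = 0.045045 m
A 99–749 m: 2.2×10⁻⁴ × 650 × 0.67 = 0.09581 m
A 749–1509 m: 0.39 × 760 × 1.4×10⁻⁴ = 0.041496 m
A total: 0.182351 m
B Layer 1: 260 × 0.26 × 2.1×10⁻⁴ = 0.014196 m
B Layer 2: 0.99 × 430 × 0.92×10⁻⁴ = 0.0391644 m
B 690–1300 m: 0.72×10⁻⁴ × 0.22 × 610 = 0.0096624 m
B total: 0.0630228 m
Difference: 0.182351 − 0.0630228 = 0.1193282 m

A: 180 mm; B: 63 mm; difference 120 mm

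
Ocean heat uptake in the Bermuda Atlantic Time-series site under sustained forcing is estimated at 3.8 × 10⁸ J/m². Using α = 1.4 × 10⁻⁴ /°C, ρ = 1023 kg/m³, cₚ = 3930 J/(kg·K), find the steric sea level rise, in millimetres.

about 13 mm

Δh = αQ/(ρcₚ) = 1.4×10⁻⁴ × 3.8×10⁸ / (1023 × 3930) ≈ 0.013233 m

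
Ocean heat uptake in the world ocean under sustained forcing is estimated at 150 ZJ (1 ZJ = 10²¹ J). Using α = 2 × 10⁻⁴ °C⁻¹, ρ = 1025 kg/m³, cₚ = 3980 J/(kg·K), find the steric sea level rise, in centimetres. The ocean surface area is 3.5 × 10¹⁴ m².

Per unit area: Q = 150×10²¹ / (3.5×10¹⁴) ≈ 4.286×10⁸ J/m²
Δh = αQ/(ρcₚ) = 2×10⁻⁴ × 4.286×10⁸ / (1025 × 3980) ≈ 0.021012 m

Δh ≈ 2.1 cm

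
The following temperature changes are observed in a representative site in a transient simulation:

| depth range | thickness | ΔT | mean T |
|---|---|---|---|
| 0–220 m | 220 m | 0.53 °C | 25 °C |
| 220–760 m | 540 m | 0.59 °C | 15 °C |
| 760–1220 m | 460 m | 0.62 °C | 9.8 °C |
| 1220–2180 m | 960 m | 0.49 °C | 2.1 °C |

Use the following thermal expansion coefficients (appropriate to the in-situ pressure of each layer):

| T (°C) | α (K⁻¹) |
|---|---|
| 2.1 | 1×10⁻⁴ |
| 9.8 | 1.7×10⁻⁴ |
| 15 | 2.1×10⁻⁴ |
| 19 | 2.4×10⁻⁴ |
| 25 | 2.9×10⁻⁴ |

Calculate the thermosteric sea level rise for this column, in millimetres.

about 196 mm

Layer 1 at 25 °C → α = 2.9×10⁻⁴ K⁻¹
Layer 2 at 15 °C → α = 2.1×10⁻⁴ K⁻¹
Layer 3 at 9.8 °C → α = 1.7×10⁻⁴ K⁻¹
Layer 4 at 2.1 °C → α = 1×10⁻⁴ K⁻¹
0–220 m: 0.53 × 2.9×10⁻⁴ × 220 = 0.033814 m
220–760 m: 540 × 0.59 × 2.1×10⁻⁴ = 0.066906 m
760–1220 m: 460 × 0.62 × 1.7×10⁻⁴ = 0.048484 m
0.49 × 960 × 1×10⁻⁴ = 0.04704 m
Δh = 0.033814 + 0.066906 + 0.048484 + 0.04704 = 0.196244 m ≈ 196 mm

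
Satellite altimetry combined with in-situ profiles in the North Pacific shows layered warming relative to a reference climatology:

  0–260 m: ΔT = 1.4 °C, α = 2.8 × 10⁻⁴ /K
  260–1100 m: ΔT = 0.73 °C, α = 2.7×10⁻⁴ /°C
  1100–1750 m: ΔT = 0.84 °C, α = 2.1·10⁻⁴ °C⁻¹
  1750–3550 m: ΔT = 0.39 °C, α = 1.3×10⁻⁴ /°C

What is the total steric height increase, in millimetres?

Layer 1: 2.8×10⁻⁴ × 1.4 × 260 = 0.10192 m
2.7×10⁻⁴ × 0.73 × 840 = 0.165564 m
0.84 × 650 × 2.1×10⁻⁴ = 0.11466 m
Layer 4: 1.3×10⁻⁴ × 0.39 × 1800 = 0.09126 m
Δh = 0.10192 + 0.165564 + 0.11466 + 0.09126 = 0.473404 m

Δh ≈ 473 mm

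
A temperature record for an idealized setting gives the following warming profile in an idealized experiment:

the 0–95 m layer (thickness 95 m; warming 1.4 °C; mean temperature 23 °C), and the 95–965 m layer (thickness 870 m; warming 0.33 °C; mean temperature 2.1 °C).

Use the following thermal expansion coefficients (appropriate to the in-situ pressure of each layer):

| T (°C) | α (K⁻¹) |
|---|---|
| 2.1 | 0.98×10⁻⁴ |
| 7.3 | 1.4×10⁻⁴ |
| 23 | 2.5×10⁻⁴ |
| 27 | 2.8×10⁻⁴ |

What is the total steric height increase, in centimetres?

Δh ≈ 6.14 cm

Layer 1 at 23 °C → α = 2.5×10⁻⁴ K⁻¹
Layer 2 at 2.1 °C → α = 0.98×10⁻⁴ K⁻¹
1.4 × 2.5×10⁻⁴ × 95 = 0.03325 m
95–965 m: 0.98×10⁻⁴ × 0.33 × 870 = 0.0281358 m
Δh = 0.03325 + 0.0281358 = 0.0613858 m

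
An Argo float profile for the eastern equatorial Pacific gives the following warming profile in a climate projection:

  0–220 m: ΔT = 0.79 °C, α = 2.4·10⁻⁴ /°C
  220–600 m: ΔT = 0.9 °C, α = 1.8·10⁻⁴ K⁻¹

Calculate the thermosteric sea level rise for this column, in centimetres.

220 × 0.79 × 2.4×10⁻⁴ = 0.041712 m
1.8×10⁻⁴ × 0.9 × 380 = 0.06156 m
Δh = 0.041712 + 0.06156 = 0.103272 m

about 10 cm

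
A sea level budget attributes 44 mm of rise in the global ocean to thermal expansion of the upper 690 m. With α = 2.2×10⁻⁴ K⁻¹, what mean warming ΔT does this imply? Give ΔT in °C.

ΔT = Δh/(αH) = 0.044 / (2.2×10⁻⁴ × 690) ≈ 0.2899 °C

about 0.290 °C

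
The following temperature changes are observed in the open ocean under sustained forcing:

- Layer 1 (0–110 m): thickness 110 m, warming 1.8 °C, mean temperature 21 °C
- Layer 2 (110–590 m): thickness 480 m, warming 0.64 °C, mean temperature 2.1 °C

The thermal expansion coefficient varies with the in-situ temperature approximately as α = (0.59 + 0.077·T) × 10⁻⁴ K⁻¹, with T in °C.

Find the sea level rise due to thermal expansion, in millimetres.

Layer 1: α = (0.59 + 0.077×21)×10⁻⁴ = 2.207×10⁻⁴ K⁻¹
Layer 2: α = (0.59 + 0.077×2.1)×10⁻⁴ = 0.7517×10⁻⁴ K⁻¹
110 × 1.8 × 2.207×10⁻⁴ = 0.0436986 m
480 × 0.64 × 0.7517×10⁻⁴ = 0.023092224 m
Δh = 0.0436986 + 0.023092224 = 0.066790824 m ≈ 67 mm

67 mm of thermosteric rise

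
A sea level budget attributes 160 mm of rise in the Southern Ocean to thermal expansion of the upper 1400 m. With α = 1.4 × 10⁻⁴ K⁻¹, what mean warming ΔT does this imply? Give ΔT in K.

ΔT = Δh/(αH) = 0.16 / (1.4×10⁻⁴ × 1400) ≈ 0.8163 K

ΔT ≈ 0.816 K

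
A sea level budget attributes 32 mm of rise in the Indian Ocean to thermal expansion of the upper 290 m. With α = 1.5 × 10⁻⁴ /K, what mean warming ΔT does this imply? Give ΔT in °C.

ΔT ≈ 0.736 °C

ΔT = Δh/(αH) = 0.032 / (1.5×10⁻⁴ × 290) ≈ 0.7356 °C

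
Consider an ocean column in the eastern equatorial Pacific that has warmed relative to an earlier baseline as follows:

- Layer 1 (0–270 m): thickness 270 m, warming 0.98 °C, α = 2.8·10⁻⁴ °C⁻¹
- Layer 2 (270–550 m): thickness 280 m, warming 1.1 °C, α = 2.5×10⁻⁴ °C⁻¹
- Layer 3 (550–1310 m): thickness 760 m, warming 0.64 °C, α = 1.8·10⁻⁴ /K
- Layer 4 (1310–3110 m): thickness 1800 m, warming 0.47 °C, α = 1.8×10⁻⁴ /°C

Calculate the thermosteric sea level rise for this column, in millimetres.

0.98 × 2.8×10⁻⁴ × 270 = 0.074088 m
270–550 m: 2.5×10⁻⁴ × 1.1 × 280 = 0.07700 m
760 × 0.64 × 1.8×10⁻⁴ = 0.087552 m
Layer 4: 1800 × 0.47 × 1.8×10⁻⁴ = 0.15228 m
Δh = 0.074088 + 0.07700 + 0.087552 + 0.15228 = 0.39092 m

Δh = 391 mm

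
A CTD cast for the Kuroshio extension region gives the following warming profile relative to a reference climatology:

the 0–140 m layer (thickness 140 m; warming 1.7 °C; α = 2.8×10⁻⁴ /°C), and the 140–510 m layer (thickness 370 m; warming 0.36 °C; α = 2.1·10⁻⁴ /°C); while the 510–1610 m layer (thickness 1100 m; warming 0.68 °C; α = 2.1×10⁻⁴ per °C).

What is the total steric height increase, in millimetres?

Layer 1: 1.7 × 2.8×10⁻⁴ × 140 = 0.06664 m
Layer 2: 2.1×10⁻⁴ × 370 × 0.36 = 0.027972 m
510–1610 m: 1100 × 2.1×10⁻⁴ × 0.68 = 0.15708 m
Δh = 0.06664 + 0.027972 + 0.15708 = 0.251692 m

Δh ≈ 252 mm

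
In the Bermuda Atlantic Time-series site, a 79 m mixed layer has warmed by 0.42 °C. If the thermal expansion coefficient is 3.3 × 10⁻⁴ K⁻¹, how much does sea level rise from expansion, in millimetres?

Δh = αΔT·H = 3.3×10⁻⁴ × 0.42 × 79 = 0.0109494 m

10.9 mm of thermosteric rise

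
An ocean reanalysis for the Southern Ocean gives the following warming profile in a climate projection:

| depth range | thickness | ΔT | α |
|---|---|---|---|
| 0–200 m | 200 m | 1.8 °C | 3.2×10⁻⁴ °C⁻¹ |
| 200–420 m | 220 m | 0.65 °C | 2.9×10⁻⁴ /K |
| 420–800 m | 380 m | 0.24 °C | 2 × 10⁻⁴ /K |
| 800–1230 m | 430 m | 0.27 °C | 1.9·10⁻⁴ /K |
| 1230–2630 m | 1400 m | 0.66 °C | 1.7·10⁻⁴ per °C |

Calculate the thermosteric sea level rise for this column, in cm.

35 cm of thermosteric rise

200 × 3.2×10⁻⁴ × 1.8 = 0.11520 m
Layer 2: 2.9×10⁻⁴ × 0.65 × 220 = 0.04147 m
2×10⁻⁴ × 0.24 × 380 = 0.01824 m
430 × 1.9×10⁻⁴ × 0.27 = 0.022059 m
0.66 × 1.7×10⁻⁴ × 1400 = 0.15708 m
Δh = 0.11520 + 0.04147 + 0.01824 + 0.022059 + 0.15708 = 0.354049 m ≈ 35 cm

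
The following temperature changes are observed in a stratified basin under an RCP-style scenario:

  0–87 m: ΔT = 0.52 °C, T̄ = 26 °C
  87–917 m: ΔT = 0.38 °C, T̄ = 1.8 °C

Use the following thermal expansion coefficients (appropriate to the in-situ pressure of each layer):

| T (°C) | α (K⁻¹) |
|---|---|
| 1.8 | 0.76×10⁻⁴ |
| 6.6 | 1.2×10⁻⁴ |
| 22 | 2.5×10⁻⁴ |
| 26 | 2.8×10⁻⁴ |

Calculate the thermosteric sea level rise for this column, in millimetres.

Layer 1 at 26 °C → α = 2.8×10⁻⁴ K⁻¹
Layer 2 at 1.8 °C → α = 0.76×10⁻⁴ K⁻¹
Layer 1: 87 × 2.8×10⁻⁴ × 0.52 = 0.0126672 m
0.76×10⁻⁴ × 0.38 × 830 = 0.0239704 m
Δh = 0.0126672 + 0.0239704 = 0.0366376 m

37 mm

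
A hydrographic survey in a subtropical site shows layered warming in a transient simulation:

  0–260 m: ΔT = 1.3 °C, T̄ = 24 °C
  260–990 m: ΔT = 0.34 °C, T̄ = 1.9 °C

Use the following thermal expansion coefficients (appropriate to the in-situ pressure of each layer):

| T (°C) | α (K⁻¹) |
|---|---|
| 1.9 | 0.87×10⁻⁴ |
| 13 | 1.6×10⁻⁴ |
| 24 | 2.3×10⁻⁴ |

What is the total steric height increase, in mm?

Layer 1 at 24 °C → α = 2.3×10⁻⁴ K⁻¹
Layer 2 at 1.9 °C → α = 0.87×10⁻⁴ K⁻¹
260 × 1.3 × 2.3×10⁻⁴ = 0.07774 m
Layer 2: 0.87×10⁻⁴ × 0.34 × 730 = 0.0215934 m
Δh = 0.07774 + 0.0215934 = 0.0993334 m

99.3 mm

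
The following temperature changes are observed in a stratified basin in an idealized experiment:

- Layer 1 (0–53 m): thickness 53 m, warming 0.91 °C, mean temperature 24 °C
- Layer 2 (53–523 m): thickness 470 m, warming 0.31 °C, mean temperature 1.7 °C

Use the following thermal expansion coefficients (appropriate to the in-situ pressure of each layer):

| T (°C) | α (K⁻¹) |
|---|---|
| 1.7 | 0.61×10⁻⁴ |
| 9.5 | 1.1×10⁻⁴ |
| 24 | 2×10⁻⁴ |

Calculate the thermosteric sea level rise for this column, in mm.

Layer 1 at 24 °C → α = 2×10⁻⁴ K⁻¹
Layer 2 at 1.7 °C → α = 0.61×10⁻⁴ K⁻¹
0.91 × 53 × 2×10⁻⁴ = 0.009646 m
0.61×10⁻⁴ × 470 × 0.31 = 0.0088877 m
Δh = 0.009646 + 0.0088877 = 0.0185337 m ≈ 18.5 mm

18.5 mm of thermosteric rise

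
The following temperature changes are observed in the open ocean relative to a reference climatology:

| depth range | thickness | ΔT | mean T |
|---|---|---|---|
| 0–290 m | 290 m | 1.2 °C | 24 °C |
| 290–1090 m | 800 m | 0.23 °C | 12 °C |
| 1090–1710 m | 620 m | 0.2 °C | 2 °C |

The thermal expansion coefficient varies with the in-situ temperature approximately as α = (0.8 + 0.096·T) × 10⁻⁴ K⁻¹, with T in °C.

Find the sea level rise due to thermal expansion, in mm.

160 mm of thermosteric rise

Layer 1: α = (0.8 + 0.096×24)×10⁻⁴ = 3.104×10⁻⁴ K⁻¹
Layer 2: α = (0.8 + 0.096×12)×10⁻⁴ = 1.952×10⁻⁴ K⁻¹
Layer 3: α = (0.8 + 0.096×2)×10⁻⁴ = 0.992×10⁻⁴ K⁻¹
1.2 × 290 × 3.104×10⁻⁴ = 0.1080192 m
290–1090 m: 0.23 × 800 × 1.952×10⁻⁴ = 0.0359168 m
1090–1710 m: 620 × 0.992×10⁻⁴ × 0.2 = 0.0123008 m
Δh = 0.1080192 + 0.0359168 + 0.0123008 = 0.1562368 m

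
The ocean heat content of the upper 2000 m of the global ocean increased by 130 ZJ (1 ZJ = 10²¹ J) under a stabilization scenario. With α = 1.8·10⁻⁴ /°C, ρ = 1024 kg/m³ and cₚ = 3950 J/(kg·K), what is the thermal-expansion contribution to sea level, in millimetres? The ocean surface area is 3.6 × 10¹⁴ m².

Per unit area: Q = 130×10²¹ / (3.6×10¹⁴) ≈ 3.611×10⁸ J/m²
Δh = αQ/(ρcₚ) = 1.8×10⁻⁴ × 3.611×10⁸ / (1024 × 3950) ≈ 0.01607 m

Δh = 16 mm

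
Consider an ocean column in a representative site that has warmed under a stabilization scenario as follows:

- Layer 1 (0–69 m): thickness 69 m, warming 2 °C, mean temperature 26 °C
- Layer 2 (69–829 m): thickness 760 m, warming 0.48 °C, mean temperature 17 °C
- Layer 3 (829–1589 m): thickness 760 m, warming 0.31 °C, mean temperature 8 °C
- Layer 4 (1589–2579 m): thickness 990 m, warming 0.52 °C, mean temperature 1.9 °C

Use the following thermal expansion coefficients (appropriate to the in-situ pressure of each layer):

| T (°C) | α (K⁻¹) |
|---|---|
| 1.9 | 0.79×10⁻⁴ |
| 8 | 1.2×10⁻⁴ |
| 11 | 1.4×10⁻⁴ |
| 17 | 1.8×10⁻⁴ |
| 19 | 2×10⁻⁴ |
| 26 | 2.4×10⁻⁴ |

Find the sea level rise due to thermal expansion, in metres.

Layer 1 at 26 °C → α = 2.4×10⁻⁴ K⁻¹
Layer 2 at 17 °C → α = 1.8×10⁻⁴ K⁻¹
Layer 3 at 8 °C → α = 1.2×10⁻⁴ K⁻¹
Layer 4 at 1.9 °C → α = 0.79×10⁻⁴ K⁻¹
0–69 m: 2.4×10⁻⁴ × 69 × 2 = 0.03312 m
69–829 m: 0.48 × 1.8×10⁻⁴ × 760 = 0.065664 m
0.31 × 760 × 1.2×10⁻⁴ = 0.028272 m
0.79×10⁻⁴ × 0.52 × 990 = 0.0406692 m
Δh = 0.03312 + 0.065664 + 0.028272 + 0.0406692 = 0.1677252 m

Δh ≈ 0.168 m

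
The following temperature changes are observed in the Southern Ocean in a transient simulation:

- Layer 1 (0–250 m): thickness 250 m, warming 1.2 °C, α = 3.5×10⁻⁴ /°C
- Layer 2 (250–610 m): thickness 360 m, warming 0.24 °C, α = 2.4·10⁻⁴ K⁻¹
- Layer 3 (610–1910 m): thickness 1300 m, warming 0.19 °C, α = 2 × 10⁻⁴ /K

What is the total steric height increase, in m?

0–250 m: 250 × 1.2 × 3.5×10⁻⁴ = 0.10500 m
2.4×10⁻⁴ × 0.24 × 360 = 0.020736 m
0.19 × 1300 × 2×10⁻⁴ = 0.04940 m
Δh = 0.10500 + 0.020736 + 0.04940 = 0.175136 m ≈ 0.175 m

about 0.175 m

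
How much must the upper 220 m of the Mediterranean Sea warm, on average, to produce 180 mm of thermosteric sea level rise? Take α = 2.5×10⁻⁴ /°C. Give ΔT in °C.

about 3.3 °C

ΔT = Δh/(αH) = 0.18 / (2.5×10⁻⁴ × 220) ≈ 3.273 °C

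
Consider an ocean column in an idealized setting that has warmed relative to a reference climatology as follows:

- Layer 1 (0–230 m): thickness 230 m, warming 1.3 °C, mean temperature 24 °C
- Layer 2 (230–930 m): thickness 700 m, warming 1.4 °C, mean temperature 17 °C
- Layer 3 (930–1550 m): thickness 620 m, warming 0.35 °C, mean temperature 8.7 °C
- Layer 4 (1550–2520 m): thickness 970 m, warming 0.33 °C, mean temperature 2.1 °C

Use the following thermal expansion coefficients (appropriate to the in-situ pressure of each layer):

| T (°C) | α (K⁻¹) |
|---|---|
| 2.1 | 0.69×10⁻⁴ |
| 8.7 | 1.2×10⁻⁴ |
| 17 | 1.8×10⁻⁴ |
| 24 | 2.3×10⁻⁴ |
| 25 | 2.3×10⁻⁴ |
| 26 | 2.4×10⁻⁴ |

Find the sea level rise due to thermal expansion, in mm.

Δh ≈ 290 mm

Layer 1 at 24 °C → α = 2.3×10⁻⁴ K⁻¹
Layer 2 at 17 °C → α = 1.8×10⁻⁴ K⁻¹
Layer 3 at 8.7 °C → α = 1.2×10⁻⁴ K⁻¹
Layer 4 at 2.1 °C → α = 0.69×10⁻⁴ K⁻¹
1.3 × 230 × 2.3×10⁻⁴ = 0.06877 m
1.4 × 700 × 1.8×10⁻⁴ = 0.17640 m
930–1550 m: 0.35 × 1.2×10⁻⁴ × 620 = 0.02604 m
Layer 4: 0.33 × 970 × 0.69×10⁻⁴ = 0.0220869 m
Δh = 0.06877 + 0.17640 + 0.02604 + 0.0220869 = 0.2932969 m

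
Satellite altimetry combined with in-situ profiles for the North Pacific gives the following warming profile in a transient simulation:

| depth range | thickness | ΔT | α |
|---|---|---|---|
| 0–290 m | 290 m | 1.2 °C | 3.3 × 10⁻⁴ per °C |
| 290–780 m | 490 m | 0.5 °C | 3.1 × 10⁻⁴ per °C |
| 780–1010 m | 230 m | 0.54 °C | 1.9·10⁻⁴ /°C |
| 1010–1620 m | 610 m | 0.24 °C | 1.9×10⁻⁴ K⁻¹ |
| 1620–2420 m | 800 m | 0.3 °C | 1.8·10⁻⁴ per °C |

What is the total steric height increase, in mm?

Δh ≈ 285 mm

0–290 m: 3.3×10⁻⁴ × 1.2 × 290 = 0.11484 m
Layer 2: 0.5 × 490 × 3.1×10⁻⁴ = 0.07595 m
Layer 3: 0.54 × 1.9×10⁻⁴ × 230 = 0.023598 m
1010–1620 m: 610 × 1.9×10⁻⁴ × 0.24 = 0.027816 m
0.3 × 800 × 1.8×10⁻⁴ = 0.04320 m
Δh = 0.11484 + 0.07595 + 0.023598 + 0.027816 + 0.04320 = 0.285404 m ≈ 285 mm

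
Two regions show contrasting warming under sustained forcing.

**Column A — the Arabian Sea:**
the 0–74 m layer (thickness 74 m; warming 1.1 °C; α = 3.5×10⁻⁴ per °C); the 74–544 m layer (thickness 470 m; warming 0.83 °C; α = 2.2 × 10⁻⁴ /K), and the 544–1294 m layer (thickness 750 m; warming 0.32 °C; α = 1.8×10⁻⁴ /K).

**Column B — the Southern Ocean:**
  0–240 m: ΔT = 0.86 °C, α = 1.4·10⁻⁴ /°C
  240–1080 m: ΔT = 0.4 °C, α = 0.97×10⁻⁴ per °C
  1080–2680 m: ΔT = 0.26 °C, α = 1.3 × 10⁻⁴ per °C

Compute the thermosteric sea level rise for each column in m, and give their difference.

A: 0.158 m; B: 0.116 m; difference 0.0419 m

A 0–74 m: 74 × 3.5×10⁻⁴ × 1.1 = 0.02849 m
A Layer 2: 2.2×10⁻⁴ × 0.83 × 470 = 0.085822 m
A Layer 3: 750 × 1.8×10⁻⁴ × 0.32 = 0.04320 m
A total: 0.157512 m
B Layer 1: 1.4×10⁻⁴ × 0.86 × 240 = 0.028896 m
B 240–1080 m: 0.4 × 0.97×10⁻⁴ × 840 = 0.032592 m
B 1080–2680 m: 0.26 × 1600 × 1.3×10⁻⁴ = 0.05408 m
B total: 0.115568 m
Difference: 0.157512 − 0.115568 = 0.041944 m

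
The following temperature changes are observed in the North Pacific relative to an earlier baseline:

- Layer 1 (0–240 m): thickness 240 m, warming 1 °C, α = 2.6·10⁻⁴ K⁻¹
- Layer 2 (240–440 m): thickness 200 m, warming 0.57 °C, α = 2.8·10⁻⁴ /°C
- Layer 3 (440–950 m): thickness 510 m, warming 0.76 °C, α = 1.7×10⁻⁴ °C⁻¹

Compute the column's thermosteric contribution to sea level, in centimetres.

Δh ≈ 16.0 cm

0–240 m: 2.6×10⁻⁴ × 1 × 240 = 0.06240 m
2.8×10⁻⁴ × 200 × 0.57 = 0.03192 m
440–950 m: 0.76 × 510 × 1.7×10⁻⁴ = 0.065892 m
Δh = 0.06240 + 0.03192 + 0.065892 = 0.160212 m ≈ 16.0 cm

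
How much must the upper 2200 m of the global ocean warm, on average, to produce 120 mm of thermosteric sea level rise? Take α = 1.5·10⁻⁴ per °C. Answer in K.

ΔT = Δh/(αH) = 0.12 / (1.5×10⁻⁴ × 2200) ≈ 0.3636 K

0.364 K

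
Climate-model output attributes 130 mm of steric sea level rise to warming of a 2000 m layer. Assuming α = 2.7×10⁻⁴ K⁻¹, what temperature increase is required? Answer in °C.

ΔT = Δh/(αH) = 0.13 / (2.7×10⁻⁴ × 2000) ≈ 0.2407 °C

ΔT ≈ 0.24 °C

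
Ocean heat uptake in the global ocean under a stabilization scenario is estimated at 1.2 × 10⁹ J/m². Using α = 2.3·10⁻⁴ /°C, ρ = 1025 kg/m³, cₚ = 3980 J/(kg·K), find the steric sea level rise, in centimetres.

Δh = αQ/(ρcₚ) = 2.3×10⁻⁴ × 1.2×10⁹ / (1025 × 3980) ≈ 0.067655 m

Δh ≈ 6.77 cm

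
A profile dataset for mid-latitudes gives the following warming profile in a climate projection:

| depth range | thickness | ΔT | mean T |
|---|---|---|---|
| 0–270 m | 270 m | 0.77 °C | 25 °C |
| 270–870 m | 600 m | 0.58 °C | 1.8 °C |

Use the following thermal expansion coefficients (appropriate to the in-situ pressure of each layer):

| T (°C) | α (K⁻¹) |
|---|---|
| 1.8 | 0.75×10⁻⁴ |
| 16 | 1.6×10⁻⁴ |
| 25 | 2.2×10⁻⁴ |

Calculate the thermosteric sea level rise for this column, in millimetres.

Layer 1 at 25 °C → α = 2.2×10⁻⁴ K⁻¹
Layer 2 at 1.8 °C → α = 0.75×10⁻⁴ K⁻¹
2.2×10⁻⁴ × 0.77 × 270 = 0.045738 m
Layer 2: 0.75×10⁻⁴ × 600 × 0.58 = 0.02610 m
Δh = 0.045738 + 0.02610 = 0.071838 m

72 mm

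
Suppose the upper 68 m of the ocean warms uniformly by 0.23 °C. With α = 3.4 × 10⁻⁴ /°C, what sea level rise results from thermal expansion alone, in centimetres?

Δh = αΔT·H = 3.4×10⁻⁴ × 0.23 × 68 = 0.0053176 m

Δh = 0.532 cm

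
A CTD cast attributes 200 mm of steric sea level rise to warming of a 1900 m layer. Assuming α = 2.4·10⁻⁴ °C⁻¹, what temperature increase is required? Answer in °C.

ΔT = Δh/(αH) = 0.2 / (2.4×10⁻⁴ × 1900) ≈ 0.4386 °C

0.44 °C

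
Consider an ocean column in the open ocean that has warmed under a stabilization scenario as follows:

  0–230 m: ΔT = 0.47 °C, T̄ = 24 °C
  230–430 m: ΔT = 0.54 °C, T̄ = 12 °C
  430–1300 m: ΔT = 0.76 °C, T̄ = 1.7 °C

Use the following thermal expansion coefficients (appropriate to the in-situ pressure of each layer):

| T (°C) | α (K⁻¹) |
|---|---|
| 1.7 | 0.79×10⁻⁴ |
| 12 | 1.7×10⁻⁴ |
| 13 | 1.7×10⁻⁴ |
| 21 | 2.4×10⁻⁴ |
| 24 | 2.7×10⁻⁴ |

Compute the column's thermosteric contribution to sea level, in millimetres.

99.8 mm of thermosteric rise

Layer 1 at 24 °C → α = 2.7×10⁻⁴ K⁻¹
Layer 2 at 12 °C → α = 1.7×10⁻⁴ K⁻¹
Layer 3 at 1.7 °C → α = 0.79×10⁻⁴ K⁻¹
Layer 1: 0.47 × 230 × 2.7×10⁻⁴ = 0.029187 m
Layer 2: 200 × 0.54 × 1.7×10⁻⁴ = 0.01836 m
Layer 3: 0.79×10⁻⁴ × 0.76 × 870 = 0.0522348 m
Δh = 0.029187 + 0.01836 + 0.0522348 = 0.0997818 m ≈ 99.8 mm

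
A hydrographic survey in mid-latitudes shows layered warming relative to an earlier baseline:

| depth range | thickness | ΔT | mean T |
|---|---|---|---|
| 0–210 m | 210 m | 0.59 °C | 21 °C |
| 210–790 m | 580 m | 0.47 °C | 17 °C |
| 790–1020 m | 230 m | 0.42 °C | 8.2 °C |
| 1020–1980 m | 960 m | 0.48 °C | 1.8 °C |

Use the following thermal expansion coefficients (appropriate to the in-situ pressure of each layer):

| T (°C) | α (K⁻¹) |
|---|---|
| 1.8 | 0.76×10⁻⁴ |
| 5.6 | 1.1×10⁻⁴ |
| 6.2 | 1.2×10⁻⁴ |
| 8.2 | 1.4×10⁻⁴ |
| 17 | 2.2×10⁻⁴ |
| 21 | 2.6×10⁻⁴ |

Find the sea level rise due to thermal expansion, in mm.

Δh = 141 mm

Layer 1 at 21 °C → α = 2.6×10⁻⁴ K⁻¹
Layer 2 at 17 °C → α = 2.2×10⁻⁴ K⁻¹
Layer 3 at 8.2 °C → α = 1.4×10⁻⁴ K⁻¹
Layer 4 at 1.8 °C → α = 0.76×10⁻⁴ K⁻¹
Layer 1: 210 × 0.59 × 2.6×10⁻⁴ = 0.032214 m
580 × 2.2×10⁻⁴ × 0.47 = 0.059972 m
0.42 × 1.4×10⁻⁴ × 230 = 0.013524 m
1020–1980 m: 960 × 0.76×10⁻⁴ × 0.48 = 0.0350208 m
Δh = 0.032214 + 0.059972 + 0.013524 + 0.0350208 = 0.1407308 m ≈ 141 mm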